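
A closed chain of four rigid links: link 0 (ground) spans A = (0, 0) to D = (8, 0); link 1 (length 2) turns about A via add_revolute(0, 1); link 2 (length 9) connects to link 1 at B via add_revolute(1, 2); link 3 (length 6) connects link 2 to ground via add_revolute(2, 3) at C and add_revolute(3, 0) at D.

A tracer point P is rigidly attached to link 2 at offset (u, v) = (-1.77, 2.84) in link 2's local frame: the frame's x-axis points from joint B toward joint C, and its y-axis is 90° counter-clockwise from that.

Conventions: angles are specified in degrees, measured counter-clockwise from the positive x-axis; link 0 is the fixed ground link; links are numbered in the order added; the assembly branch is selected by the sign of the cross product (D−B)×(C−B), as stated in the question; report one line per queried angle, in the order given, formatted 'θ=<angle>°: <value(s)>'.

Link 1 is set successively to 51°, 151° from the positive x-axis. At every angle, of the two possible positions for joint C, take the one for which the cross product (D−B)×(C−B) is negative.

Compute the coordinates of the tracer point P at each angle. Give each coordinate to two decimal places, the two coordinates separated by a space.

A=(0,0), D=(8.00,0)
θ=51°: B = A + 2.00·(cos51°, sin51°) = (1.2586, 1.5543)
θ=51°: |BD| = 6.9182
θ=51°: circle(B,9.00) ∩ circle(D,6.00): a=6.7114, h=5.9964
θ=51°:   candidates: C₊=(9.1457,5.8896) cross=41.485; C₋=(6.4513,-5.7967) cross=-41.485
θ=51°:   branch - wants cross < 0 → take C=(6.4513,-5.7967) (cross=-41.485)
θ=51°: ex = (C−B)/|BC| = (0.5770,-0.8168); ey = (0.8168,0.5770)
θ=51°: P = B + -1.77·ex + 2.84·ey = (2.5571,4.6385)
θ=151°: B = A + 2.00·(cos151°, sin151°) = (-1.7492, 0.9696)
θ=151°: |BD| = 9.7973
θ=151°: circle(B,9.00) ∩ circle(D,6.00): a=7.1952, h=5.4064
θ=151°:   candidates: C₊=(5.9457,5.6374) cross=52.968; C₋=(4.8756,-5.1223) cross=-52.968
θ=151°:   branch - wants cross < 0 → take C=(4.8756,-5.1223) (cross=-52.968)
θ=151°: ex = (C−B)/|BC| = (0.7361,-0.6769); ey = (0.6769,0.7361)
θ=151°: P = B + -1.77·ex + 2.84·ey = (-1.1298,4.2582)

θ=51°: 2.56 4.64
θ=151°: -1.13 4.26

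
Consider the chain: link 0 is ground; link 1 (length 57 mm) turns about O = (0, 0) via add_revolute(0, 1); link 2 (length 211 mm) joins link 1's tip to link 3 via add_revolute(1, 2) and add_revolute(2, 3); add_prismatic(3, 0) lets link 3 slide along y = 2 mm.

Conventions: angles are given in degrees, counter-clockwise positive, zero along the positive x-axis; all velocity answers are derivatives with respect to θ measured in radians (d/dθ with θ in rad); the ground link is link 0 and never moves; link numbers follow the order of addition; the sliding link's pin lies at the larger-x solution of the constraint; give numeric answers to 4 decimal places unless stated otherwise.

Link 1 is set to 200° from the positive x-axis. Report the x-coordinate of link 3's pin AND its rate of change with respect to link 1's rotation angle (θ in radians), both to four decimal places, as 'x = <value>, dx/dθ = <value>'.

geometry: r = 57 mm, L = 211 mm, e = 2 mm
crank pin P = (r cos θ, r sin θ) = (-53.562479, -19.495148)
h = r sin θ − e = -19.495148 − 2 = -21.495148
x = r cos θ + √(L² − h²) = -53.562479 + 209.902260 = 156.339780
dx/dθ = −r sin θ − h·r cos θ/√(L² − h²) (θ in radians; h = -21.495148) = 14.010055

x = 156.3398, dx/dθ = 14.0101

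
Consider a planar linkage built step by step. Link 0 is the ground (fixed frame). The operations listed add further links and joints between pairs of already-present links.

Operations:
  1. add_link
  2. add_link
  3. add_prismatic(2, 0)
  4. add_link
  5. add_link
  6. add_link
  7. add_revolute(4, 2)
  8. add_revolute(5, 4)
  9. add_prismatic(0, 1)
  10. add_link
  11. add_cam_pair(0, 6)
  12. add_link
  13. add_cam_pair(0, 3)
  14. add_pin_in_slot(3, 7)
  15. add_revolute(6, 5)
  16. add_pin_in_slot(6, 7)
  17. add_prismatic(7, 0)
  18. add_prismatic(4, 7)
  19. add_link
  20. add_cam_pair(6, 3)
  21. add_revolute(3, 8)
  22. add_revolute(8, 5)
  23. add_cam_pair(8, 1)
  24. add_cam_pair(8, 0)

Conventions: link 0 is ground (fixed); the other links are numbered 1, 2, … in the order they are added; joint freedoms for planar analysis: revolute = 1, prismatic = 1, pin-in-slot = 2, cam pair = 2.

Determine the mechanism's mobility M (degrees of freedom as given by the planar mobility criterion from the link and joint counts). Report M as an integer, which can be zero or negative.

ground; <1,0,0>
#1 <2,0,0>
#2 <3,0,0>
P:2↔0 J1 <3,1,0>
#3 <4,1,0>
#4 <5,1,0>
#5 <6,1,0>
R:4↔2 J1 <6,2,0>
R:5↔4 J1 <6,3,0>
P:0↔1 J1 <6,4,0>
#6 <7,4,0>
C:0↔6 J2 <7,4,1>
#7 <8,4,1>
C:0↔3 J2 <8,4,2>
PS:3↔7 J2 <8,4,3>
R:6↔5 J1 <8,5,3>
PS:6↔7 J2 <8,5,4>
P:7↔0 J1 <8,6,4>
P:4↔7 J1 <8,7,4>
#8 <9,7,4>
C:6↔3 J2 <9,7,5>
R:3↔8 J1 <9,8,5>
R:8↔5 J1 <9,9,5>
C:8↔1 J2 <9,9,6>
C:8↔0 J2 <9,9,7>
3×8 − 2×9 − 1×7 = -1

M = -1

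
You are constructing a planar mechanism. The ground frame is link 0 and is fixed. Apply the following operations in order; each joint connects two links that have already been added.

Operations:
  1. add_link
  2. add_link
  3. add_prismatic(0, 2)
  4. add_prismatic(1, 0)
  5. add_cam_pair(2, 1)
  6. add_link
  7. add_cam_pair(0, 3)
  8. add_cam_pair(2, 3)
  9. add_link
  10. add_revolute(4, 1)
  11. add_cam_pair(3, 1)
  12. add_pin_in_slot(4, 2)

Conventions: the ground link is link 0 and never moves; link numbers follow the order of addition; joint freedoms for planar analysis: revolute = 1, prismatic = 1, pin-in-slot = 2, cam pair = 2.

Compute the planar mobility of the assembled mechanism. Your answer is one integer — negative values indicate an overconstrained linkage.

(L,J1,J2)=(1,0,0); link0 fixed
link1: (2,0,0)
link2: (3,0,0)
P 0-2 [J1]: (3,1,0)
P 1-0 [J1]: (3,2,0)
C 2-1 [J2]: (3,2,1)
link3: (4,2,1)
C 0-3 [J2]: (4,2,2)
C 2-3 [J2]: (4,2,3)
link4: (5,2,3)
R 4-1 [J1]: (5,3,3)
C 3-1 [J2]: (5,3,4)
PS 4-2 [J2]: (5,3,5)
Grübler: 3·4 − 2·3 − 5 = 1

M = 1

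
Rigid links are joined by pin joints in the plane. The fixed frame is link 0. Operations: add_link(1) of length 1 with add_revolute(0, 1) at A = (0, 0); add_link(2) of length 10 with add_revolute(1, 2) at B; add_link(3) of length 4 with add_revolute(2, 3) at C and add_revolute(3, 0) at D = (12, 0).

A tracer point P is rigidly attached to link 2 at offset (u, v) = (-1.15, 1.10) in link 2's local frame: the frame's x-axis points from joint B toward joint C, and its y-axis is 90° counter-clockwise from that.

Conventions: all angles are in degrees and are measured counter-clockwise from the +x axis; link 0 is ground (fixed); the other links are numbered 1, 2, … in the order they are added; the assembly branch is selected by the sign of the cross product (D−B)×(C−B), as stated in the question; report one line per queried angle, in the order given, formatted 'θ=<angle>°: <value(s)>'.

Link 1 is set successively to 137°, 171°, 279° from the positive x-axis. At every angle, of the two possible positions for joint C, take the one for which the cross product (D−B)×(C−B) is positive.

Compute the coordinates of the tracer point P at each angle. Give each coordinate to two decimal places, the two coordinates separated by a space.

A=(0,0), D=(12.00,0)
θ=137°: B = A + 1.00·(cos137°, sin137°) = (-0.7314, 0.6820)
θ=137°: |BD| = 12.7496
θ=137°: circle(B,10.00) ∩ circle(D,4.00): a=9.6690, h=2.5515
θ=137°:   candidates: C₊=(9.0603,2.7126) cross=32.530; C₋=(8.7873,-2.3830) cross=-32.530
θ=137°:   branch + wants cross > 0 → take C=(9.0603,2.7126) (cross=32.530)
θ=137°: ex = (C−B)/|BC| = (0.9792,0.2031); ey = (-0.2031,0.9792)
θ=137°: P = B + -1.15·ex + 1.10·ey = (-2.0808,1.5256)
θ=171°: B = A + 1.00·(cos171°, sin171°) = (-0.9877, 0.1564)
θ=171°: |BD| = 12.9886
θ=171°: circle(B,10.00) ∩ circle(D,4.00): a=9.7279, h=2.3168
θ=171°:   candidates: C₊=(8.7674,2.3559) cross=30.092; C₋=(8.7116,-2.2774) cross=-30.092
θ=171°:   branch + wants cross > 0 → take C=(8.7674,2.3559) (cross=30.092)
θ=171°: ex = (C−B)/|BC| = (0.9755,0.2200); ey = (-0.2200,0.9755)
θ=171°: P = B + -1.15·ex + 1.10·ey = (-2.3515,0.9766)
θ=279°: B = A + 1.00·(cos279°, sin279°) = (0.1564, -0.9877)
θ=279°: |BD| = 11.8847
θ=279°: circle(B,10.00) ∩ circle(D,4.00): a=9.4763, h=3.1937
θ=279°:   candidates: C₊=(9.3345,2.9825) cross=37.956; C₋=(9.8654,-3.3828) cross=-37.956
θ=279°:   branch + wants cross > 0 → take C=(9.3345,2.9825) (cross=37.956)
θ=279°: ex = (C−B)/|BC| = (0.9178,0.3970); ey = (-0.3970,0.9178)
θ=279°: P = B + -1.15·ex + 1.10·ey = (-1.3358,-0.4347)

θ=137°: -2.08 1.53
θ=171°: -2.35 0.98
θ=279°: -1.34 -0.43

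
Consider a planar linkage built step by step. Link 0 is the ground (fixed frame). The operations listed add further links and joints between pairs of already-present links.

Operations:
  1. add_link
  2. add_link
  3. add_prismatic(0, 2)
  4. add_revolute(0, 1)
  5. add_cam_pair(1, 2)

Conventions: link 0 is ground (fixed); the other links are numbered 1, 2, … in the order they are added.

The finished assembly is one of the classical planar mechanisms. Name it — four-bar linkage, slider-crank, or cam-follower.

links: 3 (incl. ground); joints: 1 revolute, 1 prismatic, 1 higher (cam) pair, forming one closed loop
3 links, revolute + prismatic + higher pair in one loop → cam-follower

cam-follower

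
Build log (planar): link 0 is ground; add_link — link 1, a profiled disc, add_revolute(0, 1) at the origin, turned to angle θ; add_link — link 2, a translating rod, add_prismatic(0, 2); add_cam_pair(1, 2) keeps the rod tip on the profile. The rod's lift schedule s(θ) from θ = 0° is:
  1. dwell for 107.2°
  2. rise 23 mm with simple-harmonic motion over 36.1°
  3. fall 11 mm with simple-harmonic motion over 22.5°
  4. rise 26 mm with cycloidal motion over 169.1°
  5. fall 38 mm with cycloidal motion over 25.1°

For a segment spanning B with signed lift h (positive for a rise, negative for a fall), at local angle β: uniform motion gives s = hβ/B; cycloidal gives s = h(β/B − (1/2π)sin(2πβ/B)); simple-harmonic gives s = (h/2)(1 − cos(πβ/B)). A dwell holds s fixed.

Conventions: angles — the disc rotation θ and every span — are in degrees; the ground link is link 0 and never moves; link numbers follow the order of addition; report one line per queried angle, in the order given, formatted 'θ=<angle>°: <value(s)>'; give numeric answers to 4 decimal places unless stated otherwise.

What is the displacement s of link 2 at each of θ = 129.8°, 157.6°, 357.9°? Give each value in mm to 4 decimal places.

seg 1 [0°–107.2°] dwell: s stays 0.0000
seg 2 [107.2°–143.3°] simple-harmonic, h=23: θ=129.8° here. β=22.6, B=36.1. 23/2·(1 − cos(π·0.6260)) = 15.9355 → s = 15.9355
seg 2 [107.2°–143.3°] simple-harmonic, h=23: full span → s += 23 → s = 23.0000
seg 3 [143.3°–165.8°] simple-harmonic, h=-11: θ=157.6° here. β=14.3, B=22.5. -11/2·(1 − cos(π·0.6356)) = -7.7721 → s = 15.2279
seg 3 [143.3°–165.8°] simple-harmonic, h=-11: full span → s += -11 → s = 12.0000
seg 4 [165.8°–334.9°] cycloidal, h=26: full span → s += 26 → s = 38.0000
seg 5 [334.9°–360°] cycloidal, h=-38: θ=357.9° here. β=23, B=25.1. -38·(0.9163 − sin(2π·0.9163)/(2π)) = -37.8556 → s = 0.1444

θ=129.8°: 15.9355
θ=157.6°: 15.2279
θ=357.9°: 0.1444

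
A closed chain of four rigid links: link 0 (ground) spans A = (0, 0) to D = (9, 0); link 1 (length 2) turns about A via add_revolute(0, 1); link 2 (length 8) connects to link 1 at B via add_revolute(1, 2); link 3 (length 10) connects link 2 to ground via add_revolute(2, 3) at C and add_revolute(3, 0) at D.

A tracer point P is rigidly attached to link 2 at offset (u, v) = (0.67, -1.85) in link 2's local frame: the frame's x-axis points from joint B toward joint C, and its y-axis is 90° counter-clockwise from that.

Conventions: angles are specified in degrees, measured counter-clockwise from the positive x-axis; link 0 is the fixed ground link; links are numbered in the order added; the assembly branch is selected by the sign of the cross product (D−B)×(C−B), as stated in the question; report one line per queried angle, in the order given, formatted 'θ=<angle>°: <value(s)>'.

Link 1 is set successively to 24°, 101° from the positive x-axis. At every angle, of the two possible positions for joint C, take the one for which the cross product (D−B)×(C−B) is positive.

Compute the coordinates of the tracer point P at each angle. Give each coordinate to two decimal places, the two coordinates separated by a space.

A=(0,0), D=(9.00,0)
θ=24°: B = A + 2.00·(cos24°, sin24°) = (1.8271, 0.8135)
θ=24°: |BD| = 7.2189
θ=24°: circle(B,8.00) ∩ circle(D,10.00): a=1.1160, h=7.9218
θ=24°:   candidates: C₊=(3.8286,8.5590) cross=57.186; C₋=(2.0433,-7.1836) cross=-57.186
θ=24°:   branch + wants cross > 0 → take C=(3.8286,8.5590) (cross=57.186)
θ=24°: ex = (C−B)/|BC| = (0.2502,0.9682); ey = (-0.9682,0.2502)
θ=24°: P = B + 0.67·ex + -1.85·ey = (3.7859,0.9993)
θ=101°: B = A + 2.00·(cos101°, sin101°) = (-0.3816, 1.9633)
θ=101°: |BD| = 9.5848
θ=101°: circle(B,8.00) ∩ circle(D,10.00): a=2.9145, h=7.4502
θ=101°:   candidates: C₊=(3.9971,8.6586) cross=71.409; C₋=(0.9450,-5.9260) cross=-71.409
θ=101°:   branch + wants cross > 0 → take C=(3.9971,8.6586) (cross=71.409)
θ=101°: ex = (C−B)/|BC| = (0.5473,0.8369); ey = (-0.8369,0.5473)
θ=101°: P = B + 0.67·ex + -1.85·ey = (1.5334,1.5114)

θ=24°: 3.79 1.00
θ=101°: 1.53 1.51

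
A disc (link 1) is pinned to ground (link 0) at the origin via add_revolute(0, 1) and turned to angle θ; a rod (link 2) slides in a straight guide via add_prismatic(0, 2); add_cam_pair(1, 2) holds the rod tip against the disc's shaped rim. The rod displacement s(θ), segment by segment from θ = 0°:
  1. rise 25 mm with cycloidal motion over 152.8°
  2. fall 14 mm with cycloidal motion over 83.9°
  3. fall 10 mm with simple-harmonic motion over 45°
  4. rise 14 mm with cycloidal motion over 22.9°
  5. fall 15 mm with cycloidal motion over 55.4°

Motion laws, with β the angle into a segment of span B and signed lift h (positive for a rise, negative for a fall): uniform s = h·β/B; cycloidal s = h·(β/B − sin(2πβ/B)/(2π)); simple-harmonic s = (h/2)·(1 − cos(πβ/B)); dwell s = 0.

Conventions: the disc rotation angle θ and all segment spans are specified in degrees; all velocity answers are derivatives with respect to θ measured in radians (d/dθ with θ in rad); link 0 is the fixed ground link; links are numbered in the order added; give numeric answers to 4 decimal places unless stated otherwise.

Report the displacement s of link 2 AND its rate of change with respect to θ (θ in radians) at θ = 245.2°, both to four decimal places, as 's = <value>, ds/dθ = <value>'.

segment 1 (0° to 152.8°, cycloidal, h = 25) is passed completely: s = 0.0000 + (25) = 25.0000
segment 2 (152.8° to 236.7°, cycloidal, h = -14) is passed completely: s = 25.0000 + (-14) = 11.0000
θ = 245.2° falls in segment 3 (236.7° to 281.7°, simple-harmonic, h = -10): β = 245.2 − 236.7 = 8.5°, B = 45°; Δs = -10/2·(1 − cos(π·0.1889)) = -0.8548; s = 11.0000 − 0.8548 = 10.1452
velocity in seg [236.7°–281.7°] (simple-harmonic), θ in radians: β = 8.5° = 0.1484 rad, B = 45° = 0.7854 rad; ds/dθ = (πh/(2B)) sin(πβ/B) = (π·(-10)/(2·0.7854)) sin(π·0.1889) = -11.183858 mm/rad

s = 10.1452, ds/dθ = -11.1839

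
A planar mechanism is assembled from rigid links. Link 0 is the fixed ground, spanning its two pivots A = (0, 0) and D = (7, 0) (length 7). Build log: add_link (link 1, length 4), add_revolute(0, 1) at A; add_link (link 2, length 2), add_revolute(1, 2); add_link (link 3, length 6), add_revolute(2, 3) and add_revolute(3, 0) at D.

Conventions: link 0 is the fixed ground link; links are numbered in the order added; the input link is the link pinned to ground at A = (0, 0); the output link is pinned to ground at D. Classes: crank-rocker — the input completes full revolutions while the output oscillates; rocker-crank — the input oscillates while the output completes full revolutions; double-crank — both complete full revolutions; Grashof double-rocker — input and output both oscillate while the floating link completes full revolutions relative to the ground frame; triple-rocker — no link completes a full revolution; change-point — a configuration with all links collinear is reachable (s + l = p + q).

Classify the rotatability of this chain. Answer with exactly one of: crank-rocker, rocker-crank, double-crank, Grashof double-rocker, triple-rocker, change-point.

lengths: ground=7, input=4, coupler=2, output=6
sorted: s=2 (shortest), l=7 (longest), p+q=10
s + l = 9 vs p + q = 10
s + l < p + q (Grashof) with shortest = coupler link → Grashof double-rocker

Grashof double-rocker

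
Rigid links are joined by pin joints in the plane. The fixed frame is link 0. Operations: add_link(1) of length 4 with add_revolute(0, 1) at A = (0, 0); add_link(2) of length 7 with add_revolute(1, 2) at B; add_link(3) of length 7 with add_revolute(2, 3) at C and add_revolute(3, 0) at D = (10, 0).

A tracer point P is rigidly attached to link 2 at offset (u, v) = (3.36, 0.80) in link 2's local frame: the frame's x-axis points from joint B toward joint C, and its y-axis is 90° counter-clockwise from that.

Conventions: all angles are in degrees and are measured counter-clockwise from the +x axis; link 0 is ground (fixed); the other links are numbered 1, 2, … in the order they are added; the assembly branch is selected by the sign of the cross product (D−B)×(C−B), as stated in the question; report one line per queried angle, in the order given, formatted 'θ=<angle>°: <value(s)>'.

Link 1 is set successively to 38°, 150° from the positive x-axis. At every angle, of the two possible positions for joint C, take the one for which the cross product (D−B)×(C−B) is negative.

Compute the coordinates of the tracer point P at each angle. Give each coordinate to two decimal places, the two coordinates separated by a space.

A=(0,0), D=(10.00,0)
θ=38°: B = A + 4.00·(cos38°, sin38°) = (3.1520, 2.4626)
θ=38°: |BD| = 7.2773
θ=38°: circle(B,7.00) ∩ circle(D,7.00): a=3.6387, h=5.9800
θ=38°:   candidates: C₊=(8.5997,6.8585) cross=43.518; C₋=(4.5524,-4.3959) cross=-43.518
θ=38°:   branch - wants cross < 0 → take C=(4.5524,-4.3959) (cross=-43.518)
θ=38°: ex = (C−B)/|BC| = (0.2000,-0.9798); ey = (0.9798,0.2000)
θ=38°: P = B + 3.36·ex + 0.80·ey = (4.6080,-0.6694)
θ=150°: B = A + 4.00·(cos150°, sin150°) = (-3.4641, 2.0000)
θ=150°: |BD| = 13.6118
θ=150°: circle(B,7.00) ∩ circle(D,7.00): a=6.8059, h=1.6369
θ=150°:   candidates: C₊=(3.5085,2.6191) cross=22.281; C₋=(3.0274,-0.6191) cross=-22.281
θ=150°:   branch - wants cross < 0 → take C=(3.0274,-0.6191) (cross=-22.281)
θ=150°: ex = (C−B)/|BC| = (0.9274,-0.3742); ey = (0.3742,0.9274)
θ=150°: P = B + 3.36·ex + 0.80·ey = (-0.0488,1.4847)

θ=38°: 4.61 -0.67
θ=150°: -0.05 1.48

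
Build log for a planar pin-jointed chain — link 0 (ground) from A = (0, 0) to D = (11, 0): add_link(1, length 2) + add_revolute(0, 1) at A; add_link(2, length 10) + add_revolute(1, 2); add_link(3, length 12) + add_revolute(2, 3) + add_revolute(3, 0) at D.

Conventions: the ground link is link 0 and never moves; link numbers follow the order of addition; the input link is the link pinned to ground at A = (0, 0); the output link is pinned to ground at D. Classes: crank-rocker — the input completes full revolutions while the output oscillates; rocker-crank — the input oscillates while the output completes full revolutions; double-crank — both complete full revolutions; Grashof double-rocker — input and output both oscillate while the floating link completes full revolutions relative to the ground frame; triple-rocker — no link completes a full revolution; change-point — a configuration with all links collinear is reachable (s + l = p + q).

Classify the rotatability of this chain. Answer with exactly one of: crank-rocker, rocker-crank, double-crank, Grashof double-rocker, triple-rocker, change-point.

lengths: ground=11, input=2, coupler=10, output=12
sorted: s=2 (shortest), l=12 (longest), p+q=21
s + l = 14 vs p + q = 21
s + l < p + q (Grashof) with shortest = input link → crank-rocker

crank-rocker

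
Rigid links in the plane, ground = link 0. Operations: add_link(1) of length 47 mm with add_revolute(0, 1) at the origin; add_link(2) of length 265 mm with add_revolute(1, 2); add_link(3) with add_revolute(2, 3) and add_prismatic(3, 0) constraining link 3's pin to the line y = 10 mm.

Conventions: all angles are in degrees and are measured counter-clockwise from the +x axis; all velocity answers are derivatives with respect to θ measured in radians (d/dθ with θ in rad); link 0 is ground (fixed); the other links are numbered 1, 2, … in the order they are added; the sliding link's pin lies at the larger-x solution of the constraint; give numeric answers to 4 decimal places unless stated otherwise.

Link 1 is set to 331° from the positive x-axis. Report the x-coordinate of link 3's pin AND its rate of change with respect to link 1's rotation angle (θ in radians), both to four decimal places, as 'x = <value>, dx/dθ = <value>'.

geometry: r = 47 mm, L = 265 mm, e = 10 mm
crank pin P = (r cos θ, r sin θ) = (41.107126, -22.786052)
h = r sin θ − e = -22.786052 − 10 = -32.786052
x = r cos θ + √(L² − h²) = 41.107126 + 262.964018 = 304.071144
dx/dθ = −r sin θ − h·r cos θ/√(L² − h²) (θ in radians; h = -32.786052) = 27.911242

x = 304.0711, dx/dθ = 27.9112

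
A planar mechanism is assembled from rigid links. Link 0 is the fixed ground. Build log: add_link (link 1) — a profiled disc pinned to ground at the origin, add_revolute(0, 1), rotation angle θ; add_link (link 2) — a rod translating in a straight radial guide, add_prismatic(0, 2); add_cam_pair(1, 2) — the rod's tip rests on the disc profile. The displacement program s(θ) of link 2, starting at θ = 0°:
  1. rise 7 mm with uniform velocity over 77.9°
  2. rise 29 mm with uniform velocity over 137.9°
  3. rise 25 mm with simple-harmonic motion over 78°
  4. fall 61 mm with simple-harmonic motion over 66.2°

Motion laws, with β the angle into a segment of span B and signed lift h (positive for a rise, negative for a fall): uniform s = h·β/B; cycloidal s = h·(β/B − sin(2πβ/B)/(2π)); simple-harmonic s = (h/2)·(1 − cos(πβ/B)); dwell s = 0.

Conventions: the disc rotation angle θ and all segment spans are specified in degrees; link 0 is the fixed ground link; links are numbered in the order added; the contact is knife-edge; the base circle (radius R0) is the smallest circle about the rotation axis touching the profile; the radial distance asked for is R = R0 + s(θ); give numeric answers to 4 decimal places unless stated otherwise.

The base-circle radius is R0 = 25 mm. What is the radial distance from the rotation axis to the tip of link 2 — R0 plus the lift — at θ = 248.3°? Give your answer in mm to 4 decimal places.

seg 1 [0°–77.9°] uniform, h=7: full span → s += 7 → s = 7.0000
seg 2 [77.9°–215.8°] uniform, h=29: full span → s += 29 → s = 36.0000
seg 3 [215.8°–293.8°] simple-harmonic, h=25: θ=248.3° here. β=32.5, B=78. 25/2·(1 − cos(π·0.4167)) = 9.2648 → s = 45.2648
R = R0 + s = 25 + 45.2648 = 70.2648

70.2648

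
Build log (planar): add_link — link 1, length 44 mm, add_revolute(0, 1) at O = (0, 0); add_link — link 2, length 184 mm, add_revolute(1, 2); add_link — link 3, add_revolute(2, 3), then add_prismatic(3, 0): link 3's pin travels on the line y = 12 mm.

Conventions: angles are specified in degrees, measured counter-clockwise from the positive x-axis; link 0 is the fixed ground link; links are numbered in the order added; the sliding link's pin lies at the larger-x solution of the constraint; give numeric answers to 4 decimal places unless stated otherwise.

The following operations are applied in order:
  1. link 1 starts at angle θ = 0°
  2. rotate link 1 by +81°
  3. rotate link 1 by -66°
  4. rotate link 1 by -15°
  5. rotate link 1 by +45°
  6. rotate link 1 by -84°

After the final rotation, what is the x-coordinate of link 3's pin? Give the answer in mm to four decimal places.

geometry: r = 44 mm, L = 184 mm, e = 12 mm; θ starts at 0°
rotate link 1 by +81°: θ ← 0° +81° = 81°
rotate link 1 by -66°: θ ← 81° -66° = 15°
rotate link 1 by -15°: θ ← 15° -15° = 0°
rotate link 1 by +45°: θ ← 0° +45° = 45°
rotate link 1 by -84°: θ ← 45° -84° = -39°
crank pin P = (r cos θ, r sin θ) = (34.194422, -27.690097)
h = r sin θ − e = -27.690097 − 12 = -39.690097
x = r cos θ + √(L² − h²) = 34.194422 + 179.668295 = 213.862717

213.8627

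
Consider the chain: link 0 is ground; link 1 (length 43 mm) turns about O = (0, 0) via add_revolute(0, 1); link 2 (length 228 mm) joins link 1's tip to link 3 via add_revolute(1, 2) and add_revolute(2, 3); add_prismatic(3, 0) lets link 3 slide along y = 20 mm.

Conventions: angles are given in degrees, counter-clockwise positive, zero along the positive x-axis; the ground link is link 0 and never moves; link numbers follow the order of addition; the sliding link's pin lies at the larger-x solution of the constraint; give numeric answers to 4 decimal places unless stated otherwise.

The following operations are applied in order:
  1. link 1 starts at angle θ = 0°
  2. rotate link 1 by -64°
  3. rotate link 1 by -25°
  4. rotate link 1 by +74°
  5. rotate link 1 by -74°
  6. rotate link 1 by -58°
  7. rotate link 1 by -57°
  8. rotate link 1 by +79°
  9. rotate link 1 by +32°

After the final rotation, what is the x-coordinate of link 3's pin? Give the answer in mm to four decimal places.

geometry: r = 43 mm, L = 228 mm, e = 20 mm; θ starts at 0°
rotate link 1 by -64°: θ ← 0° -64° = -64°
rotate link 1 by -25°: θ ← -64° -25° = -89°
rotate link 1 by +74°: θ ← -89° +74° = -15°
rotate link 1 by -74°: θ ← -15° -74° = -89°
rotate link 1 by -58°: θ ← -89° -58° = -147°
rotate link 1 by -57°: θ ← -147° -57° = -204°
rotate link 1 by +79°: θ ← -204° +79° = -125°
rotate link 1 by +32°: θ ← -125° +32° = -93°
crank pin P = (r cos θ, r sin θ) = (-2.250446, -42.941070)
h = r sin θ − e = -42.941070 − 20 = -62.941070
x = r cos θ + √(L² − h²) = -2.250446 + 219.140187 = 216.889741

216.8897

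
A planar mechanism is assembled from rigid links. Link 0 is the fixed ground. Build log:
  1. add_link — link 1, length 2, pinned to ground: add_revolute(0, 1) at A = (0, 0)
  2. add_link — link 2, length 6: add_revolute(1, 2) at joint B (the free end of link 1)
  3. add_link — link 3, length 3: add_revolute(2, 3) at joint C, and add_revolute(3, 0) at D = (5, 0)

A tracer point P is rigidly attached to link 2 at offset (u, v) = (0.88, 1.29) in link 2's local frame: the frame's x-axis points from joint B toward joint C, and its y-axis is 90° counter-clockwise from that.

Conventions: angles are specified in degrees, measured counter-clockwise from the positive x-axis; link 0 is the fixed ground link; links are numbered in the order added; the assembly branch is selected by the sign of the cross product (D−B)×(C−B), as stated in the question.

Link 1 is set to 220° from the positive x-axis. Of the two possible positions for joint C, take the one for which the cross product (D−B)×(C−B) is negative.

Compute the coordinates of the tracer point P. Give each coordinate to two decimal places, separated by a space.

A=(0,0), D=(5.00,0)
B = A + 2.00·(cos220°, sin220°) = (-1.5321, -1.2856)
|BD| = 6.6574
circle(B,6.00) ∩ circle(D,3.00): a=5.3565, h=2.7033
  candidates: C₊=(3.2016,2.4012) cross=17.997; C₋=(4.2456,-2.9036) cross=-17.997
  branch - wants cross < 0 → take C=(4.2456,-2.9036) (cross=-17.997)
ex = (C−B)/|BC| = (0.9630,-0.2697); ey = (0.2697,0.9630)
P = B + 0.88·ex + 1.29·ey = (-0.3368,-0.2807)

-0.34 -0.28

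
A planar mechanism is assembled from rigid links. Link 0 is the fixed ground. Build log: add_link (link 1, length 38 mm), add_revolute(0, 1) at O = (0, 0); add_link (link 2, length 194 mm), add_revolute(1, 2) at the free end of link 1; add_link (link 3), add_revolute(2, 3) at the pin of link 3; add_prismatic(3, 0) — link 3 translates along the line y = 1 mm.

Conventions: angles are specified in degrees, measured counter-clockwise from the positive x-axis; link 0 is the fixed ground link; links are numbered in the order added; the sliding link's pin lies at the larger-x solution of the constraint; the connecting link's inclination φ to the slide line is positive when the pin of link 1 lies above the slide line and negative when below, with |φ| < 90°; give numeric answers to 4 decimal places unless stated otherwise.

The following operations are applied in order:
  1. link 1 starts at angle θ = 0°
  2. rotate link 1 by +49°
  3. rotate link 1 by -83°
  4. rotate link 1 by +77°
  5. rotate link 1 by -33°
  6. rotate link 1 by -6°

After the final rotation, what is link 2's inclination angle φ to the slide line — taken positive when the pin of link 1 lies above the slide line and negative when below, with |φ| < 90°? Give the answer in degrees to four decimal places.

geometry: r = 38 mm, L = 194 mm, e = 1 mm; θ starts at 0°
rotate link 1 by +49°: θ ← 0° +49° = 49°
rotate link 1 by -83°: θ ← 49° -83° = -34°
rotate link 1 by +77°: θ ← -34° +77° = 43°
rotate link 1 by -33°: θ ← 43° -33° = 10°
rotate link 1 by -6°: θ ← 10° -6° = 4°
h = r sin θ − e = 2.650746 − 1 = 1.650746
sin φ = h / L = 1.650746 / 194 = 0.00850900
φ = arcsin(0.00850900) = 0.487536°

0.4875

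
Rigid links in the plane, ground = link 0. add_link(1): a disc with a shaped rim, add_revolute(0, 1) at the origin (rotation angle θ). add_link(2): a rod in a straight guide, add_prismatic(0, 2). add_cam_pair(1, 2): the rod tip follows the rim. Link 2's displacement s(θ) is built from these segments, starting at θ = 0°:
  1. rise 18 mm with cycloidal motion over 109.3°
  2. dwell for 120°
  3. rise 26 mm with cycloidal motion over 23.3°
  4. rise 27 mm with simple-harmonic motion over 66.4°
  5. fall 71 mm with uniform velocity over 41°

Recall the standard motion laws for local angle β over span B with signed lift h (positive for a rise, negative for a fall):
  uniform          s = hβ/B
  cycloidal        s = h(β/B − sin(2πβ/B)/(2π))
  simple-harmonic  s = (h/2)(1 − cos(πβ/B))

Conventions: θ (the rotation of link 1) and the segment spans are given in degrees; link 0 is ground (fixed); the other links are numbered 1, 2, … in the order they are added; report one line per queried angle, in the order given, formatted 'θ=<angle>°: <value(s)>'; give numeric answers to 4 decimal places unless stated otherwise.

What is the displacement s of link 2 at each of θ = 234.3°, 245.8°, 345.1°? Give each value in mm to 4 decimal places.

segment 1 (0° to 109.3°, cycloidal, h = 18) is passed completely: s = 0.0000 + (18) = 18.0000
segment 2 (109.3° to 229.3°, dwell): s unchanged at 18.0000
θ = 234.3° falls in segment 3 (229.3° to 252.6°, cycloidal, h = 26): β = 234.3 − 229.3 = 5°, B = 23.3°; Δs = 26·(0.2146 − sin(2π·0.2146)/(2π)) = 1.5434; s = 18.0000 + 1.5434 = 19.5434
θ = 245.8° falls in segment 3 (229.3° to 252.6°, cycloidal, h = 26): β = 245.8 − 229.3 = 16.5°, B = 23.3°; Δs = 26·(0.7082 − sin(2π·0.7082)/(2π)) = 22.4078; s = 18.0000 + 22.4078 = 40.4078
segment 3 (229.3° to 252.6°, cycloidal, h = 26) is passed completely: s = 18.0000 + (26) = 44.0000
segment 4 (252.6° to 319°, simple-harmonic, h = 27) is passed completely: s = 44.0000 + (27) = 71.0000
θ = 345.1° falls in segment 5 (319° to 360°, uniform, h = -71): β = 345.1 − 319 = 26.1°, B = 41°; Δs = -71·26.1/41 = -45.1976; s = 71.0000 − 45.1976 = 25.8024

θ=234.3°: 19.5434
θ=245.8°: 40.4078
θ=345.1°: 25.8024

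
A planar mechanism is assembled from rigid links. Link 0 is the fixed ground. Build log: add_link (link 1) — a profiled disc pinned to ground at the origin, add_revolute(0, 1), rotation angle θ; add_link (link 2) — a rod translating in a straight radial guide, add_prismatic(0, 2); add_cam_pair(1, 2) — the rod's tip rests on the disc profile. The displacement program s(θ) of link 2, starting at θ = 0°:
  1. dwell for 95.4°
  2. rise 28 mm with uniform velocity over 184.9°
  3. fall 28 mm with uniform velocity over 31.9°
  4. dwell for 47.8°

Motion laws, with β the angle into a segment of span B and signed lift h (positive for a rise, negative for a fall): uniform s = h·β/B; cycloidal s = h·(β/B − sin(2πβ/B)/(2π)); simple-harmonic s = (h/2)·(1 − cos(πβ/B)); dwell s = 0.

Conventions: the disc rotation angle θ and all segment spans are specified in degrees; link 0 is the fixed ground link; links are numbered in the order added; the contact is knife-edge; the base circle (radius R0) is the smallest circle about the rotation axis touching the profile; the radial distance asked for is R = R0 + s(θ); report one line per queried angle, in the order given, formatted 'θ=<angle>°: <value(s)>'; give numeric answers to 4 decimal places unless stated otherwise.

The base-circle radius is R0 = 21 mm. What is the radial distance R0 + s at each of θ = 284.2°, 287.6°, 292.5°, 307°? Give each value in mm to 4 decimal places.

seg 1 [0°–95.4°] dwell: s stays 0.0000
seg 2 [95.4°–280.3°] uniform, h=28: full span → s += 28 → s = 28.0000
seg 3 [280.3°–312.2°] uniform, h=-28: θ=284.2° here. β=3.9, B=31.9. -28·3.9/31.9 = -3.4232 → s = 24.5768
seg 3 [280.3°–312.2°] uniform, h=-28: θ=287.6° here. β=7.3, B=31.9. -28·7.3/31.9 = -6.4075 → s = 21.5925
seg 3 [280.3°–312.2°] uniform, h=-28: θ=292.5° here. β=12.2, B=31.9. -28·12.2/31.9 = -10.7085 → s = 17.2915
seg 3 [280.3°–312.2°] uniform, h=-28: θ=307° here. β=26.7, B=31.9. -28·26.7/31.9 = -23.4357 → s = 4.5643
θ=284.2°: R = R0 + s = 21 + 24.5768 = 45.5768
θ=287.6°: R = R0 + s = 21 + 21.5925 = 42.5925
θ=292.5°: R = R0 + s = 21 + 17.2915 = 38.2915
θ=307°: R = R0 + s = 21 + 4.5643 = 25.5643

θ=284.2°: 45.5768
θ=287.6°: 42.5925
θ=292.5°: 38.2915
θ=307°: 25.5643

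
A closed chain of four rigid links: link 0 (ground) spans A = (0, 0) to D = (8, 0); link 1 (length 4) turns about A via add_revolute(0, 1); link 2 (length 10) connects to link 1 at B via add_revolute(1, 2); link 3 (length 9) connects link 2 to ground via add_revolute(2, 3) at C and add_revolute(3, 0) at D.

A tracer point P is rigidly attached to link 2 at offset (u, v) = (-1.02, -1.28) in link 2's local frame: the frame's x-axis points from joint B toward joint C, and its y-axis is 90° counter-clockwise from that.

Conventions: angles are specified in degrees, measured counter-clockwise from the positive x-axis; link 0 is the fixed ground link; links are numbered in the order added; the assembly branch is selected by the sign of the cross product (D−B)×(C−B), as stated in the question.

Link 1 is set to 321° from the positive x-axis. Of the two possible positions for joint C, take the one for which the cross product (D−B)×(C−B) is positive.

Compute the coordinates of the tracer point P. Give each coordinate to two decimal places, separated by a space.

A=(0,0), D=(8.00,0)
B = A + 4.00·(cos321°, sin321°) = (3.1086, -2.5173)
|BD| = 5.5012
circle(B,10.00) ∩ circle(D,9.00): a=4.4775, h=8.9416
  candidates: C₊=(2.9982,7.4821) cross=49.189; C₋=(11.1814,-8.4189) cross=-49.189
  branch + wants cross > 0 → take C=(2.9982,7.4821) (cross=49.189)
ex = (C−B)/|BC| = (-0.0110,0.9999); ey = (-0.9999,-0.0110)
P = B + -1.02·ex + -1.28·ey = (4.3998,-3.5231)

4.40 -3.52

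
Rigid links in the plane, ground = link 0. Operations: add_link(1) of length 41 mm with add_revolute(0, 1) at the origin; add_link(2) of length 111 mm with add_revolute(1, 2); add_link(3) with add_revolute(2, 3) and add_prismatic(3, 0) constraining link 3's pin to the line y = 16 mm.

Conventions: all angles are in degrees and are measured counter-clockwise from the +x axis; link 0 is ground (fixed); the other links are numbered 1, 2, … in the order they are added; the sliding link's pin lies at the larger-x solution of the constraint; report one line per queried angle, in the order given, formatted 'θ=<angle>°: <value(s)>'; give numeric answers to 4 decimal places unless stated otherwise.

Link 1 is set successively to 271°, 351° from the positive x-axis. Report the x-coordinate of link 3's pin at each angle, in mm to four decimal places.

geometry: r = 41 mm, L = 111 mm, e = 16 mm
θ=271°: crank pin P = (r cos θ, r sin θ) = (0.715549, -40.993756)
θ=271°: h = r sin θ − e = -40.993756 − 16 = -56.993756
θ=271°: x = r cos θ + √(L² − h²) = 0.715549 + 95.250784 = 95.966333
θ=351°: crank pin P = (r cos θ, r sin θ) = (40.495222, -6.413813)
θ=351°: h = r sin θ − e = -6.413813 − 16 = -22.413813
θ=351°: x = r cos θ + √(L² − h²) = 40.495222 + 108.713481 = 149.208703

θ=271°: 95.9663
θ=351°: 149.2087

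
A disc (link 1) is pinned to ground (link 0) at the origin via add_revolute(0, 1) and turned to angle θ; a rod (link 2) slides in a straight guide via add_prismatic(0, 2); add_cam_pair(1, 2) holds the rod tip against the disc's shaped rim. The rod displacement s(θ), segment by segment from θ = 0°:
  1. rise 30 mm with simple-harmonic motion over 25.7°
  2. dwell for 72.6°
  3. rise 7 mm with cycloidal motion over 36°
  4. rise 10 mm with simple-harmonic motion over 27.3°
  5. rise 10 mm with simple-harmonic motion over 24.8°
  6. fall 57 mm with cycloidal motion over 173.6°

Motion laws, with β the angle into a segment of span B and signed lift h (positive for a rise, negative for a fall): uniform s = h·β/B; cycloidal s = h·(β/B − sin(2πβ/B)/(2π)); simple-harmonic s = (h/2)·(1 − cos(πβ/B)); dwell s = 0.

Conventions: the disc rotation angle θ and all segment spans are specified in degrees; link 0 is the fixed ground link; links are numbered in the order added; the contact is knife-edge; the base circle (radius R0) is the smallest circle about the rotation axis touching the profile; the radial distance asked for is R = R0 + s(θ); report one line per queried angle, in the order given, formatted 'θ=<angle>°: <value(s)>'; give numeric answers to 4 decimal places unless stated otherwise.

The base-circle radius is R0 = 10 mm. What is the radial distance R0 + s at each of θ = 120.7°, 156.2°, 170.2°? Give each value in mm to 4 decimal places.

segment 1 (0° to 25.7°, simple-harmonic, h = 30) is passed completely: s = 0.0000 + (30) = 30.0000
segment 2 (25.7° to 98.3°, dwell): s unchanged at 30.0000
θ = 120.7° falls in segment 3 (98.3° to 134.3°, cycloidal, h = 7): β = 120.7 − 98.3 = 22.4°, B = 36°; Δs = 7·(0.6222 − sin(2π·0.6222)/(2π)) = 5.1295; s = 30.0000 + 5.1295 = 35.1295
segment 3 (98.3° to 134.3°, cycloidal, h = 7) is passed completely: s = 30.0000 + (7) = 37.0000
θ = 156.2° falls in segment 4 (134.3° to 161.6°, simple-harmonic, h = 10): β = 156.2 − 134.3 = 21.9°, B = 27.3°; Δs = 10/2·(1 − cos(π·0.8022)) = 9.0653; s = 37.0000 + 9.0653 = 46.0653
segment 4 (134.3° to 161.6°, simple-harmonic, h = 10) is passed completely: s = 37.0000 + (10) = 47.0000
θ = 170.2° falls in segment 5 (161.6° to 186.4°, simple-harmonic, h = 10): β = 170.2 − 161.6 = 8.6°, B = 24.8°; Δs = 10/2·(1 − cos(π·0.3468)) = 2.6850; s = 47.0000 + 2.6850 = 49.6850
θ=120.7°: R = R0 + s = 10 + 35.1295 = 45.1295
θ=156.2°: R = R0 + s = 10 + 46.0653 = 56.0653
θ=170.2°: R = R0 + s = 10 + 49.6850 = 59.6850

θ=120.7°: 45.1295
θ=156.2°: 56.0653
θ=170.2°: 59.6850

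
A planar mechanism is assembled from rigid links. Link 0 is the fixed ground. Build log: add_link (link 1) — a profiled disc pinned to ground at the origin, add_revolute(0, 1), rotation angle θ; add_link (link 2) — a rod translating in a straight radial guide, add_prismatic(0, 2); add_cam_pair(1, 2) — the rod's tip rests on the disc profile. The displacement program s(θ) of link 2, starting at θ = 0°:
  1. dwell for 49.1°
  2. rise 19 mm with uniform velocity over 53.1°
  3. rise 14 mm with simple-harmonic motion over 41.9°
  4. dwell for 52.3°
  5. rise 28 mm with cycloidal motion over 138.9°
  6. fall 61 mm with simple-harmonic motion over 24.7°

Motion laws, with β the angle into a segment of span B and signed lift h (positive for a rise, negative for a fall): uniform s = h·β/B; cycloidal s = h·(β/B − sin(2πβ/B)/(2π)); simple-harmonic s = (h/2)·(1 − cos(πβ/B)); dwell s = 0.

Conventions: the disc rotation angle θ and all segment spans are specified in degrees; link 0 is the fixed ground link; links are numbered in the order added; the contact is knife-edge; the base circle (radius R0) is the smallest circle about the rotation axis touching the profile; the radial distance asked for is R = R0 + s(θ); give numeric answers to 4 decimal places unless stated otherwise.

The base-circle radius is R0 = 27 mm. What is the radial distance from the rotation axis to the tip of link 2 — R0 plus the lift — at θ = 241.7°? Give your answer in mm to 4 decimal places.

seg 1 [0°–49.1°] dwell: s stays 0.0000
seg 2 [49.1°–102.2°] uniform, h=19: full span → s += 19 → s = 19.0000
seg 3 [102.2°–144.1°] simple-harmonic, h=14: full span → s += 14 → s = 33.0000
seg 4 [144.1°–196.4°] dwell: s stays 33.0000
seg 5 [196.4°–335.3°] cycloidal, h=28: θ=241.7° here. β=45.3, B=138.9. 28·(0.3261 − sin(2π·0.3261)/(2π)) = 5.1756 → s = 38.1756
R = R0 + s = 27 + 38.1756 = 65.1756

65.1756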